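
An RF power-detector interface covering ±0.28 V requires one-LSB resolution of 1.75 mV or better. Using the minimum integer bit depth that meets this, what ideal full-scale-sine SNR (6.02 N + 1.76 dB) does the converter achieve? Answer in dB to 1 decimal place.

55.9 dB

The full-scale span is 0.28 − (-0.28) = 0.56 V.
Required number of levels: 0.56/1.75 mV = 320.00; smallest N with 2^N ≥ that is 9.
6.02(9) + 1.76 = 55.94 dB.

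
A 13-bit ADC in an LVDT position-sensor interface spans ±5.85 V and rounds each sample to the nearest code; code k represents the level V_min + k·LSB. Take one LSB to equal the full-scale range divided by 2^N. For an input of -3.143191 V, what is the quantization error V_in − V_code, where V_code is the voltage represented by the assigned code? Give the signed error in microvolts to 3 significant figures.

Range = 5.85 − (-5.85) = 11.7 V. LSB = 11.7 V / 2^13 ≈ 1.428 mV.
(V_in − V_min)/LSB = (-3.143191 − (-5.85)) × 8192/11.7 = 1895.2290 → nearest code k = 1895.
V_code = V_min + k × range/2^13 = -5.85 + 1895 × 11.7/8192 = -3.143518066 V.
e = -3.143191 − (-3.143518066) = +327 µV.

+327 µV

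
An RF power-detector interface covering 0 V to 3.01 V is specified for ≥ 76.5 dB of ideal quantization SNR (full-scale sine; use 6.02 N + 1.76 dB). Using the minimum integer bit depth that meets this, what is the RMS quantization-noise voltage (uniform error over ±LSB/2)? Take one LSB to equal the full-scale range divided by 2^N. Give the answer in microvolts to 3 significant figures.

106 µV

Range is 3.01 V.
6.02 N + 1.76 ≥ 76.5 gives N ≥ 12.415, so the minimum integer is 13.
Step size = 3.01/8192 V = 367.43 µV.
σ_q = LSB/√12 = 367.43 µV/3.4641 = 106 µV.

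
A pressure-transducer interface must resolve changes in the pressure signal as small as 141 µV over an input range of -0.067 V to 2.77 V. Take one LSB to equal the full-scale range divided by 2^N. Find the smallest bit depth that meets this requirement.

Range = 2.77 − (-0.067) = 2.837 V.
Need 2^N ≥ 2.837 V / 141 µV = 20120 → N_min = 15.

15 bits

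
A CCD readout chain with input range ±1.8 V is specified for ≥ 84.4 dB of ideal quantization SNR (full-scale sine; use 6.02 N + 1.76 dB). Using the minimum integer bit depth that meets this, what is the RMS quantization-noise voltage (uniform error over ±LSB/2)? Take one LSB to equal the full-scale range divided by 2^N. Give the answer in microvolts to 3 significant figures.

Range = 1.8 − (-1.8) = 3.6 V.
Solving 6.02 N ≥ 84.4 − 1.76: N ≥ 13.728. Round up → N = 14.
LSB = 3.6 V / 2^14 = 219.73 µV.
RMS noise = LSB/√12 = 63.4 µV.

63.4 µV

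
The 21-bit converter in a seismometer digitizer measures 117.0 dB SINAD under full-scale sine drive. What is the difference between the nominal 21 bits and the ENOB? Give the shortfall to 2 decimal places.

1.86 bits

Effective bits = (117.0 − 1.76)/6.02 = 19.1429.
21 − 19.1429 = 1.86 bits below nominal.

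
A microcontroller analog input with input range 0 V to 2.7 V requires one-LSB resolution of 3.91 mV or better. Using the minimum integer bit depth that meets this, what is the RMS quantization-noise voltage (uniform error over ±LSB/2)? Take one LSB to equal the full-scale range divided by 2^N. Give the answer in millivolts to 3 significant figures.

Span = 2.7 V.
2.7 V / 3.91 mV = 690.5. Since 2^9 = 512 and 2^10 = 1024, N = 10.
LSB = 2.7 V ÷ 2^10 = 2.7/1024 V = 2.6367 mV.
RMS noise = LSB/√12 = 0.761 mV.

0.761 mV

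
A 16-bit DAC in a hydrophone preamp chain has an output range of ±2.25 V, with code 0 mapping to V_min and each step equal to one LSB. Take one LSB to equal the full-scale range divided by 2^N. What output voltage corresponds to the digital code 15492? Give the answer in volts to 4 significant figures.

Full-scale range = 2.25 V − (-2.25 V) = 4.5 V. LSB = 4.5 V / 2^16.
V_out = -2.25 + 15492 × (4.5/65536) V
      = -2.25 V + 1.06375 V = -1.18625 V.

-1.186 V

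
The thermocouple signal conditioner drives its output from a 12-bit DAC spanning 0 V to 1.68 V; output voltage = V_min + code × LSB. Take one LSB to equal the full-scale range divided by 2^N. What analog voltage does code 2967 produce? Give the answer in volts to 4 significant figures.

Range is 1.68 V. LSB = 1.68 V / 2^12.
Output = V_min + (2967/4096) × range = 0 + 0.724365 × 1.68 V
      = 0 V + 1.21693 V = 1.21693 V.

1.217 V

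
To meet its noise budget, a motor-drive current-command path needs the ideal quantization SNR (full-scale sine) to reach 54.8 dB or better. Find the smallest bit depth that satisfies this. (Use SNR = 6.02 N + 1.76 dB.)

6.02 N + 1.76 ≥ 54.8 gives N ≥ 8.811, so the minimum integer is 9.

9 bits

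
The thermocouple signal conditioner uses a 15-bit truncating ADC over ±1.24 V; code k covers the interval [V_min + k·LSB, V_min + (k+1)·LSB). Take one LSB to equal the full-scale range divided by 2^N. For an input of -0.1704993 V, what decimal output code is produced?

Full-scale range = 1.24 V − (-1.24 V) = 2.48 V. LSB = 2.48 V / 2^15 ≈ 75.68 µV.
(V_in − V_min) × 2^15/range = (-0.1704993 − (-1.24)) × 32768/2.48 = 14131.209.
Floor → code = 14131.

14131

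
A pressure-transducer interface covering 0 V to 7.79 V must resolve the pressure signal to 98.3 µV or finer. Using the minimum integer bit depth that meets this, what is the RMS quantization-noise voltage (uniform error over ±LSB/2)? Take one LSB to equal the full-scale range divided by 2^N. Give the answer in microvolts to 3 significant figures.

Full-scale range = 7.79 V.
Required number of levels: 7.79/98.3 µV = 79247; smallest N with 2^N ≥ that is 17.
One LSB is 7.79 V / 131072 = 59.433 µV.
σ_q = LSB/√12 = 59.433 µV/3.4641 = 17.2 µV.

17.2 µV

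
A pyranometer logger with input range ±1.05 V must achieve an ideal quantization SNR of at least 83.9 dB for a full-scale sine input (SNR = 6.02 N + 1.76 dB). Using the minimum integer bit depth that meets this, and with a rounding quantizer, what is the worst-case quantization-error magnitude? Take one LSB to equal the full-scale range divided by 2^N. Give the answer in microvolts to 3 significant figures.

64.1 µV

Full-scale range = 1.05 V − (-1.05 V) = 2.1 V.
N ≥ (83.9 − 1.76)/6.02 = 13.645 → N_min = 14.
LSB = 2.1 V / 2^14 = 128.17 µV.
Half an LSB is 64.1 µV.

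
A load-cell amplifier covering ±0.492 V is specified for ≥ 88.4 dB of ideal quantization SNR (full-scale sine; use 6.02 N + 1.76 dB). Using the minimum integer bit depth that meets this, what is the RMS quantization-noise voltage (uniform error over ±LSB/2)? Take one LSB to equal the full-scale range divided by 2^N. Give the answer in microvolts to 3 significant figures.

8.67 µV

Span: 0.492 V − (-0.492 V) = 0.984 V.
6.02 N + 1.76 ≥ 88.4 gives N ≥ 14.392, so the minimum integer is 15.
Step size = 0.984/32768 V = 30.029 µV.
RMS noise = LSB/√12 = 8.67 µV.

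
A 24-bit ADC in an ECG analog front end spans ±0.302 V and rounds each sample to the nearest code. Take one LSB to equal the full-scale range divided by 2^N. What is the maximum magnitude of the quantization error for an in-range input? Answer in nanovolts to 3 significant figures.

Range = 0.302 − (-0.302) = 0.604 V.
One LSB is 0.604 V / 16777216 = 36.001 nV.
|e|_max = LSB/2 = 18.0 nV.

18.0 nV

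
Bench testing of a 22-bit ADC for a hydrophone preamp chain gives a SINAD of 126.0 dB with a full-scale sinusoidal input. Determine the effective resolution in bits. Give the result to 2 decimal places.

20.64 bits

ENOB = (126.0 − 1.76)/6.02 = 20.6379 bits.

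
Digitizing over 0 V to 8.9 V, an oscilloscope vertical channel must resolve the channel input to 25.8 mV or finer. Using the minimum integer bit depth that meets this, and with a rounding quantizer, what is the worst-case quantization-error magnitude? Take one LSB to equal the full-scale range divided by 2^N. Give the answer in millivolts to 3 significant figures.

8.69 mV

V_FS = 8.9 V.
Need 2^N ≥ 8.9 V / 25.8 mV = 345.0 → N_min = 9.
LSB = 8.9 V ÷ 2^9 = 8.9/512 V = 17.383 mV.
|e|_max = LSB/2 = 8.69 mV.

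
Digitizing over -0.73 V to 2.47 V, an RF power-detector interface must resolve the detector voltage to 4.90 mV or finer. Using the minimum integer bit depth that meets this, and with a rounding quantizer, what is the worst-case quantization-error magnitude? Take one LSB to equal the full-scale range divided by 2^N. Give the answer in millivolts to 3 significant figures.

1.56 mV

Full-scale range = 2.47 V − (-0.73 V) = 3.2 V.
Need 2^N ≥ 3.2 V / 4.90 mV = 653.1 → N_min = 10.
LSB = 3.2 V ÷ 2^10 = 3.2/1024 V = 3.1250 mV.
Half an LSB is 1.56 mV.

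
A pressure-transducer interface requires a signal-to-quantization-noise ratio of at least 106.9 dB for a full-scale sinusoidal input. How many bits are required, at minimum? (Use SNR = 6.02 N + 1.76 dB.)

18 bits

Solving 6.02 N ≥ 106.9 − 1.76: N ≥ 17.465. Round up → N = 18.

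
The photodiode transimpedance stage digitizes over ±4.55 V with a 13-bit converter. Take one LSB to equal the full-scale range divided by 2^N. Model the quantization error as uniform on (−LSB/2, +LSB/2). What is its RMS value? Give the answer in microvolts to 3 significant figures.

Range = 4.55 − (-4.55) = 9.1 V.
LSB = 9.1 V ÷ 2^13 = 9.1/8192 V = 1.1108 mV.
σ_q = LSB/√12 = 1.1108 mV/3.4641 = 321 µV.

321 µV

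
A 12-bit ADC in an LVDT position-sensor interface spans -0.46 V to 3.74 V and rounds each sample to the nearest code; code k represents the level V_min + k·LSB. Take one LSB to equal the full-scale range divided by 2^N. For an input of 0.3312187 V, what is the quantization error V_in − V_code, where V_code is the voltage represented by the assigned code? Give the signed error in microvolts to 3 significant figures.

Full-scale range = 3.74 V − (-0.46 V) = 4.2 V. LSB = 4.2 V / 2^12 ≈ 1.025 mV.
Position in LSBs: (0.3312187 − (-0.46)) × 4096/4.2 = 771.6266; rounding gives k = 772.
V_code = -0.46 + (772/4096) × 4.2 = 0.3316015625 V.
V_in − V_code = 0.3312187 − (0.3316015625) = −383 µV.

−383 µV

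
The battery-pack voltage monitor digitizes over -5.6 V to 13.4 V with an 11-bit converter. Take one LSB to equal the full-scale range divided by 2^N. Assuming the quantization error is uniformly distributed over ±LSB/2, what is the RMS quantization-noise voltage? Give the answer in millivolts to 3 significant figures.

Full-scale range = 13.4 V − (-5.6 V) = 19 V.
One LSB is 19 V / 2048 = 9.2773 mV.
V_rms = LSB/√12 = 9.2773 mV / √12 = 2.68 mV.

2.68 mV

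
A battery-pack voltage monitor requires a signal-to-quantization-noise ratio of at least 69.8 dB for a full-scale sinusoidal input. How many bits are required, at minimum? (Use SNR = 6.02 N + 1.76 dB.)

12 bits

N ≥ (69.8 − 1.76)/6.02 = 11.302 → N_min = 12.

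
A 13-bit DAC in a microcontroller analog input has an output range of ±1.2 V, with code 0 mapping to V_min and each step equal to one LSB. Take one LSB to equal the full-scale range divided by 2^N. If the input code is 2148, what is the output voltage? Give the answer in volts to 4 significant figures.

-0.5707 V

The full-scale span is 1.2 − (-1.2) = 2.4 V. LSB = 2.4 V / 2^13.
V_out = -1.2 + 2148 × (2.4/8192) V
      = -1.2 + 0.629297 = -0.570703 V.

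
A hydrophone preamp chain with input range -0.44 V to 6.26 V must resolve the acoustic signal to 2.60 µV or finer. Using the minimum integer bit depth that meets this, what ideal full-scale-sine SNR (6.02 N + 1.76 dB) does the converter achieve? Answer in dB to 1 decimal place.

134.2 dB

The full-scale span is 6.26 − (-0.44) = 6.7 V.
6.7 V / 2.60 µV = 2.577e6. Since 2^21 = 2097152 and 2^22 = 4194304, N = 22.
Ideal SNR at N = 22: 6.02·22 + 1.76 = 134.2 dB.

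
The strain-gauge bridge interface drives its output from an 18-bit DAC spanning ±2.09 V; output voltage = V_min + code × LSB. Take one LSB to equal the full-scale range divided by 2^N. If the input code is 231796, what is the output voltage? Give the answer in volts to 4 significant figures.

1.606 V

Range = 2.09 − (-2.09) = 4.18 V. LSB = 4.18 V / 2^18.
V_out = -2.09 + 231796 × (4.18/262144) V
      = -2.09 V + 3.69609 V = 1.60609 V.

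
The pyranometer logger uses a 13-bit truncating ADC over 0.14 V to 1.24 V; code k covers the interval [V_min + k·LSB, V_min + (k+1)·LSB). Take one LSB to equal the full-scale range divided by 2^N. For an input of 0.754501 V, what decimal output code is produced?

4576

Range = 1.24 − (0.14) = 1.1 V. LSB = 1.1 V / 2^13 ≈ 134.3 µV.
(V_in − V_min) × 2^13/range = (0.754501 − (0.14)) × 8192/1.1 = 4576.357.
Floor → code = 4576.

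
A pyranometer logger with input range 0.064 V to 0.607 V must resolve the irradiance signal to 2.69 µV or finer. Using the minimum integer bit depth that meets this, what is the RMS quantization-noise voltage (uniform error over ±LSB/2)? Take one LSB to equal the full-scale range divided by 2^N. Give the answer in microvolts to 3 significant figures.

0.598 µV

Range = 0.607 − (0.064) = 0.543 V.
Need 2^N ≥ 0.543 V / 2.69 µV = 201900 → N_min = 18.
One LSB is 0.543 V / 262144 = 2.0714 µV.
σ_q = LSB/√12 = 2.0714 µV/3.4641 = 0.598 µV.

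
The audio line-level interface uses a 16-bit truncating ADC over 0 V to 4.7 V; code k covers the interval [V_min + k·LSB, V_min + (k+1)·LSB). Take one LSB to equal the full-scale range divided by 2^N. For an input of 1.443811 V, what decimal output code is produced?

20132

V_FS = 4.7 V. LSB = 4.7 V / 2^16 ≈ 71.72 µV.
code = ⌊(V_in − V_min)/LSB⌋ = ⌊(V_in − V_min) × 2^16 / range⌋
     = ⌊(1.443811 − (0)) × 65536 / 4.7⌋ = ⌊1.443811 × 65536/4.7⌋
     = ⌊20132.255⌋ = 20132.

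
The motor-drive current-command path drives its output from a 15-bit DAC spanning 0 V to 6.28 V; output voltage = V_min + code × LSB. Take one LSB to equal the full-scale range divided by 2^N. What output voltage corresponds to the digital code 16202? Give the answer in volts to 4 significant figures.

3.105 V

V_FS = 6.28 V. LSB = 6.28 V / 2^15.
V_out = V_min + code × LSB = 0 V + 16202 × 6.28 V / 32768
      = 0 + 3.10512 = 3.10512 V.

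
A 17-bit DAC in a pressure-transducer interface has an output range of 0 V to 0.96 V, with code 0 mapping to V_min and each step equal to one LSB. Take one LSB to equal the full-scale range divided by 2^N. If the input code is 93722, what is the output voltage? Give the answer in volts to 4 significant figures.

Range is 0.96 V. LSB = 0.96 V / 2^17.
Output = V_min + (93722/131072) × range = 0 + 0.715042 × 0.96 V
      = 0 V + 0.686440 V = 0.686440 V.

0.6864 V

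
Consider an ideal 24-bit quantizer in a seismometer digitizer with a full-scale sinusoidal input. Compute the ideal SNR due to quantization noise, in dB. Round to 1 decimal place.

For an ideal N-bit converter with full-scale sine input, SNR = 6.02 N + 1.76 dB. SNR = 6.02 × 24 + 1.76 = 144.48 + 1.76 = 146.24 dB.

146.2 dB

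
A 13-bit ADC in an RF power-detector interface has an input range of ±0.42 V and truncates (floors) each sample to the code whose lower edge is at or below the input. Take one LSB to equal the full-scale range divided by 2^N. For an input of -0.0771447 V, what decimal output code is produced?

3343

Span: 0.42 V − (-0.42 V) = 0.84 V. LSB = 0.84 V / 2^13 ≈ 102.5 µV.
V_in − V_min = -0.0771447 − (-0.42) = 0.3428553 V.
Divide by LSB: 0.3428553 × 8192/0.84 = 3343.6555.
Truncating gives code 3343.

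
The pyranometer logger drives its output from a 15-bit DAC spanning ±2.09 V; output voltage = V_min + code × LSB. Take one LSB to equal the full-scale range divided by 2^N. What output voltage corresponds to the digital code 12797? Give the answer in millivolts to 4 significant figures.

Range = 2.09 − (-2.09) = 4.18 V. LSB = 4.18 V / 2^15.
V_out = V_min + code × LSB = -2.09 V + 12797 × 4.18 V / 32768
      = -2.09 + 1.63243 = -0.457570 V.

-457.6 mV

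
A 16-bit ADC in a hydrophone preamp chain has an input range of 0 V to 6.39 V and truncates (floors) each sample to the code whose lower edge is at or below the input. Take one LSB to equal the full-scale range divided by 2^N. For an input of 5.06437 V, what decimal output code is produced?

51940

Range is 6.39 V. LSB = 6.39 V / 2^16 ≈ 97.50 µV.
code = ⌊(V_in − V_min)/LSB⌋ = ⌊(V_in − V_min) × 2^16 / range⌋
     = ⌊(5.06437 − (0)) × 65536 / 6.39⌋ = ⌊5.06437 × 65536/6.39⌋
     = ⌊51940.306⌋ = 51940.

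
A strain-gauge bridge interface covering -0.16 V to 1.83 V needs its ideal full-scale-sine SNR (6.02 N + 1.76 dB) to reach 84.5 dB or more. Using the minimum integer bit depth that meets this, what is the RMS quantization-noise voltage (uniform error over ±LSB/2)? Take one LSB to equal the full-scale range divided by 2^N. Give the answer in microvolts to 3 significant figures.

Range = 1.83 − (-0.16) = 1.99 V.
Solving 6.02 N ≥ 84.5 − 1.76: N ≥ 13.744. Round up → N = 14.
LSB = 1.99 V / 2^14 = 121.46 µV.
RMS noise = LSB/√12 = 35.1 µV.

35.1 µV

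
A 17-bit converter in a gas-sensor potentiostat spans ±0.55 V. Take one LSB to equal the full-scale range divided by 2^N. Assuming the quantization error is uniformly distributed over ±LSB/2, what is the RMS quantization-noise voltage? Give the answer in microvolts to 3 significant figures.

2.42 µV

The full-scale span is 0.55 − (-0.55) = 1.1 V.
Step size = 1.1/131072 V = 8.3923 µV.
RMS of a uniform error over width LSB is LSB/√12 = 2.42 µV.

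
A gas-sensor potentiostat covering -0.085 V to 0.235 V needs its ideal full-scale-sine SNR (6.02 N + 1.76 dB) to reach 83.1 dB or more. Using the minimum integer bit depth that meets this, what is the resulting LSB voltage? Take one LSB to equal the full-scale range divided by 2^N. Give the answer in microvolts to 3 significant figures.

Range = 0.235 − (-0.085) = 0.32 V.
N ≥ (83.1 − 1.76)/6.02 = 13.512 → N_min = 14.
Step size = 0.32/16384 V = 19.5 µV.

19.5 µV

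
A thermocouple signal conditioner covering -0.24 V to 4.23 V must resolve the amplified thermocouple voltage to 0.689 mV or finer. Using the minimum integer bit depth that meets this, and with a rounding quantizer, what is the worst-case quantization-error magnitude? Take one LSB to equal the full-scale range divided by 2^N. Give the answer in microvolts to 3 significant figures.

Full-scale range = 4.23 V − (-0.24 V) = 4.47 V.
Need 2^N ≥ 4.47 V / 0.689 mV = 6488 → N_min = 13.
LSB = 4.47 V / 2^13 = 0.54565 mV.
Half an LSB is 273 µV.

273 µV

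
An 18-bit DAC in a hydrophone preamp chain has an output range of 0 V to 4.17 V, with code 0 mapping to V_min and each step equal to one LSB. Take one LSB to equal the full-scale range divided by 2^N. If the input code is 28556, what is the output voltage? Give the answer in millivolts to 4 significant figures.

Full-scale range = 4.17 V. LSB = 4.17 V / 2^18.
V_out = 0 + 28556 × (4.17/262144) V
      = 0 + 0.454249 = 0.454249 V.

454.2 mV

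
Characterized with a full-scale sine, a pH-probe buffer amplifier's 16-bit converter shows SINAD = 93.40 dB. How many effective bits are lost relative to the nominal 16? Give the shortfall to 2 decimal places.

ENOB = (SINAD − 1.76)/6.02 = (93.40 − 1.76)/6.02 = 15.2226 bits.
Lost resolution: 16 − 15.2226 = 0.7774 bits.

0.78 bits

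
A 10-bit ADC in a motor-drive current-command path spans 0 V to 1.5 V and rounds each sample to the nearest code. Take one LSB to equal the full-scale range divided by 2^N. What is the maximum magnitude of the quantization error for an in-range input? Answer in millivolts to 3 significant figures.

Full-scale range = 1.5 V.
LSB = 1.5 V / 2^10 = 1.4648 mV.
|e|_max = LSB/2 = 0.732 mV.

0.732 mV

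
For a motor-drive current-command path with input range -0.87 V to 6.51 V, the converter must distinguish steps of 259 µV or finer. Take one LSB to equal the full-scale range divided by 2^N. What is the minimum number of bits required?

The full-scale span is 6.51 − (-0.87) = 7.38 V.
7.38 V / 259 µV = 28490. Since 2^14 = 16384 and 2^15 = 32768, N = 15.

15 bits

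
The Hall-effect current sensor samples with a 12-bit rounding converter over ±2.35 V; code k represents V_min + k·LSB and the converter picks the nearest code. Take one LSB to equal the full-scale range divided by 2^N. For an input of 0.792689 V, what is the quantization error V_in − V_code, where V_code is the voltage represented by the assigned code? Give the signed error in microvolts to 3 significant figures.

−207 µV

Full-scale range = 2.35 V − (-2.35 V) = 4.7 V. LSB = 4.7 V / 2^12 ≈ 1.147 mV.
Position in LSBs: (0.792689 − (-2.35)) × 4096/4.7 = 2738.8200; rounding gives k = 2739.
V_code = V_min + k × range/2^12 = -2.35 + 2739 × 4.7/4096 = 0.7928955078 V.
e = 0.792689 − (0.7928955078) = −207 µV.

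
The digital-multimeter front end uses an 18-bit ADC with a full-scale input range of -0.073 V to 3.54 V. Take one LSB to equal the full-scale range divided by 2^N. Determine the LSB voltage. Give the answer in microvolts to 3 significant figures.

13.8 µV

Full-scale range = 3.54 V − (-0.073 V) = 3.613 V.
Number of codes = 2^18 = 262144.
LSB = 3.613 V / 2^18 = 13.8 µV.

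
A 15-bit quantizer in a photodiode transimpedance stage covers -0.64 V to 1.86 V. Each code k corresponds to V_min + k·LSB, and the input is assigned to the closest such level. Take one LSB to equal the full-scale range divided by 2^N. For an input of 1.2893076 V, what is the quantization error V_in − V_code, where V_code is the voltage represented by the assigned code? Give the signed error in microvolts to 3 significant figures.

Span: 1.86 V − (-0.64 V) = 2.5 V. LSB = 2.5 V / 2^15 ≈ 76.29 µV.
(1.2893076 − (-0.64)) / LSB = 1.9293076 × 32768/2.5 = 25287.8206. Nearest integer: k = 25288.
Reconstructed level: -0.64 + 25288 × 2.5/32768 V = 1.2893212891 V.
V_in − V_code = 1.2893076 − (1.2893212891) = −13.7 µV.

−13.7 µV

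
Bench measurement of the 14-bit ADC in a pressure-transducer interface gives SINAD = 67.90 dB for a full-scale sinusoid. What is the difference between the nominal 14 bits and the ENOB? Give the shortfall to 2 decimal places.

N_eff = (67.90 − 1.76)/6.02 = 10.9867 bits.
Shortfall = 14 − 10.9867 = 3.0133 bits.

3.01 bits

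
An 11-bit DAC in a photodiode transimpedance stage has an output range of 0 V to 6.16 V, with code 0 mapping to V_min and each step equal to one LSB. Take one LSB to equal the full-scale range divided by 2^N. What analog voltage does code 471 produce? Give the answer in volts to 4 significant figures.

1.417 V

Full-scale range = 6.16 V. LSB = 6.16 V / 2^11.
Output = V_min + (471/2048) × range = 0 + 0.229980 × 6.16 V
      = 0 + 1.41668 = 1.41668 V.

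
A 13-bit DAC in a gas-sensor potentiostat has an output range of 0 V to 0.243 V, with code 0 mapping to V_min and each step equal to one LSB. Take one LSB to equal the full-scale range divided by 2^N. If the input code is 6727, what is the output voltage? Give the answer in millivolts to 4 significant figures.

Span = 0.243 V. LSB = 0.243 V / 2^13.
V_out = V_min + code × LSB = 0 V + 6727 × 0.243 V / 8192
      = 0 V + 0.199544 V = 0.199544 V.

199.5 mV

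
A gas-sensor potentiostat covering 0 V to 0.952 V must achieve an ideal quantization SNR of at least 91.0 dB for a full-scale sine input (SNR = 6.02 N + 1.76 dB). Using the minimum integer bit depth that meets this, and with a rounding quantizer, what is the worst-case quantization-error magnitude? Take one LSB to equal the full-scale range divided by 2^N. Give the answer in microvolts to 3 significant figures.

14.5 µV

Span = 0.952 V.
N ≥ (91.0 − 1.76)/6.02 = 14.824 → N_min = 15.
One LSB is 0.952 V / 32768 = 29.053 µV.
Max error for round-to-nearest is LSB/2 = 14.5 µV.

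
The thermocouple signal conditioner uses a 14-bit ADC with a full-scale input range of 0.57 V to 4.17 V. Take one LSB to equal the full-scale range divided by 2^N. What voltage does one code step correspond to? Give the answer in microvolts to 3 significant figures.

The full-scale span is 4.17 − (0.57) = 3.6 V.
There are 2^14 = 16384 steps.
One LSB is 3.6 V / 16384 = 220 µV.

220 µV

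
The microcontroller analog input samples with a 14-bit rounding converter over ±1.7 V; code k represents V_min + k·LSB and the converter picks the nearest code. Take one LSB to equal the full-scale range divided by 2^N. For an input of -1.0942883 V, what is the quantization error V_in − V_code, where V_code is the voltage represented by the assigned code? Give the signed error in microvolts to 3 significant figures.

The full-scale span is 1.7 − (-1.7) = 3.4 V. LSB = 3.4 V / 2^14 ≈ 207.5 µV.
Position in LSBs: (-1.0942883 − (-1.7)) × 16384/3.4 = 2918.8178; rounding gives k = 2919.
V_code = -1.7 + (2919/16384) × 3.4 = -1.0942504883 V.
V_in − V_code = -1.0942883 − (-1.0942504883) = −37.8 µV.

−37.8 µV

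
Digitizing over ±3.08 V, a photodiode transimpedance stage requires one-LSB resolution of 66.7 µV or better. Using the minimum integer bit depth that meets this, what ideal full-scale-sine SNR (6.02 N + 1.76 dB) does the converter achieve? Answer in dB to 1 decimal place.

104.1 dB

Span: 3.08 V − (-3.08 V) = 6.16 V.
Required number of levels: 6.16/66.7 µV = 92354; smallest N with 2^N ≥ that is 17.
6.02(17) + 1.76 = 104.10 dB.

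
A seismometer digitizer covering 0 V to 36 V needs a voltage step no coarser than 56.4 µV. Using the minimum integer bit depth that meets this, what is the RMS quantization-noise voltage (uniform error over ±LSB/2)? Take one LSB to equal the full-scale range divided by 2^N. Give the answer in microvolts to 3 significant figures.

9.91 µV

Span = 36 V.
Required number of levels: 36/56.4 µV = 638300; smallest N with 2^N ≥ that is 20.
LSB = 36 V ÷ 2^20 = 36/1048576 V = 34.332 µV.
σ_q = LSB/√12 = 34.332 µV/3.4641 = 9.91 µV.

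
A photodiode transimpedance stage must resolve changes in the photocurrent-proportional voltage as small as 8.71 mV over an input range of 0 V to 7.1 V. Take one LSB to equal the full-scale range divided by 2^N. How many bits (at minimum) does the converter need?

Range is 7.1 V.
7.1 V / 8.71 mV = 815.2. Since 2^9 = 512 and 2^10 = 1024, N = 10.

10 bits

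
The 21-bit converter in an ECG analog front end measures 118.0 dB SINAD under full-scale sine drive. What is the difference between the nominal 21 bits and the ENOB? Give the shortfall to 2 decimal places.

Effective bits = (118.0 − 1.76)/6.02 = 19.3090.
Shortfall = 21 − 19.3090 = 1.6910 bits.

1.69 bits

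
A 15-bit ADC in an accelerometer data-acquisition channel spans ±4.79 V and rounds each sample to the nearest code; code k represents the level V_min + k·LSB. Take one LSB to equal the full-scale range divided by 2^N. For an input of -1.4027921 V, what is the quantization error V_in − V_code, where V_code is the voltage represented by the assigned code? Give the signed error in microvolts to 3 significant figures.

−56.5 µV

Full-scale range = 4.79 V − (-4.79 V) = 9.58 V. LSB = 9.58 V / 2^15 ≈ 292.4 µV.
(-1.4027921 − (-4.79)) / LSB = 3.3872079 × 32768/9.58 = 11585.8067. Nearest integer: k = 11586.
Reconstructed level: -4.79 + 11586 × 9.58/32768 V = -1.4027355957 V.
Error = V_in − V_code = -1.4027921 − (-1.4027355957) = −56.5 µV.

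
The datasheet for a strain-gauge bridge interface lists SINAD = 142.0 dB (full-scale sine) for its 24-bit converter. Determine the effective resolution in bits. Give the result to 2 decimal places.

23.30 bits

(142.0 − 1.76) / 6.02 = 140.24/6.02 = 23.2957 effective bits.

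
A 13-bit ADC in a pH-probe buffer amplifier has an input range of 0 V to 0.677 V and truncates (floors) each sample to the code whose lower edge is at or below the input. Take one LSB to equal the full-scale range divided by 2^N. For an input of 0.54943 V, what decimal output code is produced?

6648

Range is 0.677 V. LSB = 0.677 V / 2^13 ≈ 82.64 µV.
(V_in − V_min) × 2^13/range = (0.54943 − (0)) × 8192/0.677 = 6648.346.
Floor → code = 6648.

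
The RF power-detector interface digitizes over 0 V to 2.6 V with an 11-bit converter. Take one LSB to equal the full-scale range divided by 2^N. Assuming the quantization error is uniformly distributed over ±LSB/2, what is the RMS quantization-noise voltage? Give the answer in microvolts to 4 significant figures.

366.5 µV

V_FS = 2.6 V.
LSB = 2.6 V / 2^11 = 1.26953 mV.
For a uniform distribution on [−LSB/2, +LSB/2], V_rms = LSB/√12 = 1.26953 mV/3.4641 = 366.5 µV.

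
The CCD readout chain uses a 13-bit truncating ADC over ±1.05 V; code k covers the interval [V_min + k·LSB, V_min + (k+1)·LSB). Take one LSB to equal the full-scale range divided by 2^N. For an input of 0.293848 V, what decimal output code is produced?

5242

The full-scale span is 1.05 − (-1.05) = 2.1 V. LSB = 2.1 V / 2^13 ≈ 256.3 µV.
code = ⌊(V_in − V_min)/LSB⌋ = ⌊(V_in − V_min) × 2^13 / range⌋
     = ⌊(0.293848 − (-1.05)) × 8192 / 2.1⌋ = ⌊1.343848 × 8192/2.1⌋
     = ⌊5242.287⌋ = 5242.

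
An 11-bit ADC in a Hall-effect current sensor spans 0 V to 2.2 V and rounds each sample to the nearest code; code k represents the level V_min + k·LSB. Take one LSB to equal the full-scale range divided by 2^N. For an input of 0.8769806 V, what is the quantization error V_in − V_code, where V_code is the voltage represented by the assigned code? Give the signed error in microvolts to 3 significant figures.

+418 µV

Range is 2.2 V. LSB = 2.2 V / 2^11 ≈ 1.074 mV.
(V_in − V_min)/LSB = (0.8769806 − (0)) × 2048/2.2 = 816.3892 → nearest code k = 816.
V_code = 0 + (816/2048) × 2.2 = 0.8765625000 V.
Error = V_in − V_code = 0.8769806 − (0.8765625000) = +418 µV.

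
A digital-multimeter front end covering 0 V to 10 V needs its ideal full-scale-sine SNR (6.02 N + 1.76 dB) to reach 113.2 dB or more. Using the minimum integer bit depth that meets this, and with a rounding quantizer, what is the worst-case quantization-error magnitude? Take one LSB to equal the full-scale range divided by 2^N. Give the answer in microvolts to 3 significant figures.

Span = 10 V.
N ≥ (113.2 − 1.76)/6.02 = 18.512 → N_min = 19.
LSB = 10 V / 2^19 = 19.073 µV.
|e|_max = LSB/2 = 9.54 µV.

9.54 µV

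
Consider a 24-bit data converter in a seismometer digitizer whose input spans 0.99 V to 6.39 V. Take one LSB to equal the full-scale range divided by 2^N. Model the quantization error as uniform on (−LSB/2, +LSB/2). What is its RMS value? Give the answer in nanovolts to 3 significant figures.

Full-scale range = 6.39 V − (0.99 V) = 5.4 V.
Step size = 5.4/16777216 V = 321.87 nV.
V_rms = LSB/√12 = 321.87 nV / √12 = 92.9 nV.

92.9 nV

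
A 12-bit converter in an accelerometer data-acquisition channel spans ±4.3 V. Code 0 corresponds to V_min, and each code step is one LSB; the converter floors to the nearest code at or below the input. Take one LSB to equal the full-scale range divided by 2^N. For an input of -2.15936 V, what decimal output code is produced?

Span: 4.3 V − (-4.3 V) = 8.6 V. LSB = 8.6 V / 2^12 ≈ 2.100 mV.
(V_in − V_min) × 2^12/range = (-2.15936 − (-4.3)) × 4096/8.6 = 1019.542.
Floor → code = 1019.

1019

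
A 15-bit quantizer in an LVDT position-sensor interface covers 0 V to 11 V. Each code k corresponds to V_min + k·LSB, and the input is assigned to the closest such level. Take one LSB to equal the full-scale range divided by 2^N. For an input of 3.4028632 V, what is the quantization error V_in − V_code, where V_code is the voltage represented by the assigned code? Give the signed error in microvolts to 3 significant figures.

−60.4 µV

V_FS = 11 V. LSB = 11 V / 2^15 ≈ 335.7 µV.
(3.4028632 − (0)) / LSB = 3.4028632 × 32768/11 = 10136.8201. Nearest integer: k = 10137.
Reconstructed level: 0 + 10137 × 11/32768 V = 3.4029235840 V.
V_in − V_code = 3.4028632 − (3.4029235840) = −60.4 µV.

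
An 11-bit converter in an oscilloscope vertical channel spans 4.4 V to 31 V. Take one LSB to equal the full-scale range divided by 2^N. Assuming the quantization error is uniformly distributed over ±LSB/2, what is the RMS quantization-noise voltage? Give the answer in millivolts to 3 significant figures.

Range = 31 − (4.4) = 26.6 V.
One LSB is 26.6 V / 2048 = 12.988 mV.
For a uniform distribution on [−LSB/2, +LSB/2], V_rms = LSB/√12 = 12.988 mV/3.4641 = 3.75 mV.

3.75 mV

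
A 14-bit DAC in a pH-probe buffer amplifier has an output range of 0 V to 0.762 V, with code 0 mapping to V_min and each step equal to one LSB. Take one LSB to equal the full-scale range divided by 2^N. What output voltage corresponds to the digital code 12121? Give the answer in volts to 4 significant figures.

0.5637 V

Range is 0.762 V. LSB = 0.762 V / 2^14.
V_out = 0 + 12121 × (0.762/16384) V
      = 0 + 0.563733 = 0.563733 V.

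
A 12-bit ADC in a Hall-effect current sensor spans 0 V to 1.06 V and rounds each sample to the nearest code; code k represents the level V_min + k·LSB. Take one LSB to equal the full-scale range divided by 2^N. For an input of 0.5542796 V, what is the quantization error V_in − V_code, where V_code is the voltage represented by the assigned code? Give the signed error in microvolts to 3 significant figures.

V_FS = 1.06 V. LSB = 1.06 V / 2^12 ≈ 258.8 µV.
Position in LSBs: (0.5542796 − (0)) × 4096/1.06 = 2141.8200; rounding gives k = 2142.
V_code = V_min + k × range/2^12 = 0 + 2142 × 1.06/4096 = 0.5543261719 V.
V_in − V_code = 0.5542796 − (0.5543261719) = −46.6 µV.

−46.6 µV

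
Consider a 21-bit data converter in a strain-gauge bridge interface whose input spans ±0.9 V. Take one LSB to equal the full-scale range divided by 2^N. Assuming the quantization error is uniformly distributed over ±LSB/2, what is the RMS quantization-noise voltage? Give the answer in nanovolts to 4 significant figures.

247.8 nV

Range = 0.9 − (-0.9) = 1.8 V.
Step size = 1.8/2097152 V = 0.858307 µV.
σ_q = LSB/√12 = 0.858307 µV/3.4641 = 247.8 nV.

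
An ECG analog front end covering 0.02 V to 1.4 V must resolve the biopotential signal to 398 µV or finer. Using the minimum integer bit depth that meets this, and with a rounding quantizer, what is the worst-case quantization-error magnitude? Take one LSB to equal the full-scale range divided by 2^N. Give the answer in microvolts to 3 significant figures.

168 µV

Span: 1.4 V − (0.02 V) = 1.38 V.
1.38 V / 398 µV = 3467. Since 2^11 = 2048 and 2^12 = 4096, N = 12.
LSB = 1.38 V ÷ 2^12 = 1.38/4096 V = 336.91 µV.
|e|_max = LSB/2 = 168 µV.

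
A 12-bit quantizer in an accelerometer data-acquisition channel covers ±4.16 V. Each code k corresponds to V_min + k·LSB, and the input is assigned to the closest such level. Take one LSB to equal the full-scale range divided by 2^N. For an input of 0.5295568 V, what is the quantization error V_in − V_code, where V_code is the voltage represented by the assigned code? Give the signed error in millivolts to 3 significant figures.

−0.599 mV

Full-scale range = 4.16 V − (-4.16 V) = 8.32 V. LSB = 8.32 V / 2^12 ≈ 2.031 mV.
Position in LSBs: (0.5295568 − (-4.16)) × 4096/8.32 = 2308.7049; rounding gives k = 2309.
V_code = -4.16 + (2309/4096) × 8.32 = 0.5301562500 V.
e = 0.5295568 − (0.5301562500) = −0.599 mV.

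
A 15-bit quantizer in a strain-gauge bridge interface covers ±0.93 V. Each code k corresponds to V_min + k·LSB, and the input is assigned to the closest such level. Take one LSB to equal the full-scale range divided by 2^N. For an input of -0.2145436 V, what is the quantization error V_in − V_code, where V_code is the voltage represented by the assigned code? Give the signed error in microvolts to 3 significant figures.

+19.4 µV

The full-scale span is 0.93 − (-0.93) = 1.86 V. LSB = 1.86 V / 2^15 ≈ 56.76 µV.
Position in LSBs: (-0.2145436 − (-0.93)) × 32768/1.86 = 12604.3416; rounding gives k = 12604.
V_code = -0.93 + (12604/32768) × 1.86 = -0.21456298828 V.
Error = V_in − V_code = -0.2145436 − (-0.21456298828) = +19.4 µV.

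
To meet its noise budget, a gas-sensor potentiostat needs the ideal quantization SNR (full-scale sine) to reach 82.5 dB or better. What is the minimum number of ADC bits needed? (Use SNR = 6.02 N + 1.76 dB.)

14 bits

Solving 6.02 N ≥ 82.5 − 1.76: N ≥ 13.412. Round up → N = 14.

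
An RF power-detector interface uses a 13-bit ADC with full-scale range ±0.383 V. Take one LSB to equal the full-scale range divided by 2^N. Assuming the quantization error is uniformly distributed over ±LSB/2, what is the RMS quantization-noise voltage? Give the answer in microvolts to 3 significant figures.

27.0 µV

The full-scale span is 0.383 − (-0.383) = 0.766 V.
Step size = 0.766/8192 V = 93.506 µV.
V_rms = LSB/√12 = 93.506 µV / √12 = 27.0 µV.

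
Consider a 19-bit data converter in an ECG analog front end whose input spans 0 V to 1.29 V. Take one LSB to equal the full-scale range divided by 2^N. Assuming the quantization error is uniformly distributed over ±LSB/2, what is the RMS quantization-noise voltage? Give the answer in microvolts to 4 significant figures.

0.7103 µV

V_FS = 1.29 V.
LSB = 1.29 V ÷ 2^19 = 1.29/524288 V = 2.46048 µV.
V_rms = LSB/√12 = 2.46048 µV / √12 = 0.7103 µV.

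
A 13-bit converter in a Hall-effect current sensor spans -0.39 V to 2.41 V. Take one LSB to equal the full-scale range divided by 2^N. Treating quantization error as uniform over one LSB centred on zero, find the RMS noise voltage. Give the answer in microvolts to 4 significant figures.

The full-scale span is 2.41 − (-0.39) = 2.8 V.
LSB = 2.8 V / 2^13 = 341.797 µV.
For a uniform distribution on [−LSB/2, +LSB/2], V_rms = LSB/√12 = 341.797 µV/3.4641 = 98.67 µV.

98.67 µV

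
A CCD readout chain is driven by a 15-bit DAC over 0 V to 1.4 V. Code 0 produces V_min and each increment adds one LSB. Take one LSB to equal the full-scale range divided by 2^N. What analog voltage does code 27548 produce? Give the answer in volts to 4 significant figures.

Range is 1.4 V. LSB = 1.4 V / 2^15.
Output = V_min + (27548/32768) × range = 0 + 0.840698 × 1.4 V
      = 0 + 1.17698 = 1.17698 V.

1.177 V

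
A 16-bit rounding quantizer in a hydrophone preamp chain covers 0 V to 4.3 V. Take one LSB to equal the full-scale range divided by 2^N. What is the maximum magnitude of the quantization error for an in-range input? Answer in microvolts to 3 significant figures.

Full-scale range = 4.3 V.
LSB = 4.3 V ÷ 2^16 = 4.3/65536 V = 65.613 µV.
|e|_max = LSB/2 = 32.8 µV.

32.8 µV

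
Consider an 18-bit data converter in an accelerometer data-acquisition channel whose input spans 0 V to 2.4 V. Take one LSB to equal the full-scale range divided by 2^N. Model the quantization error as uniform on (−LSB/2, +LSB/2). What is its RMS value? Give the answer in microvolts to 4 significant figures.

Full-scale range = 2.4 V.
LSB = 2.4 V ÷ 2^18 = 2.4/262144 V = 9.15527 µV.
For a uniform distribution on [−LSB/2, +LSB/2], V_rms = LSB/√12 = 9.15527 µV/3.4641 = 2.643 µV.

2.643 µV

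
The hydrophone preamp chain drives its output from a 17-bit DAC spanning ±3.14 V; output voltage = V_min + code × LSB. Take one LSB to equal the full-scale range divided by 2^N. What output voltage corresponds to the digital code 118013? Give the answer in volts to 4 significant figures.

2.514 V

Span: 3.14 V − (-3.14 V) = 6.28 V. LSB = 6.28 V / 2^17.
Output = V_min + (118013/131072) × range = -3.14 + 0.900368 × 6.28 V
      = -3.14 V + 5.65431 V = 2.51431 V.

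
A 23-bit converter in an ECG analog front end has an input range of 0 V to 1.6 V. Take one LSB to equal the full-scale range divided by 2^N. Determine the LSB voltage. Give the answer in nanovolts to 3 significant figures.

Full-scale range = 1.6 V.
2^23 = 8388608 levels.
LSB = 1.6 V / 2^23 = 191 nV.

191 nV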